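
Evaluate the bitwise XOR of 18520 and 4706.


0b100100001011000 ^ 0b1001001100010 = 0b101101000111010 = 23098

23098


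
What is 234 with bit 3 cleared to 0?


234 & ~(1 << 3) = 226

226


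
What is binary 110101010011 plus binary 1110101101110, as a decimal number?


110101010011 + 1110101101110 = 10101011000001 = 10945

10945


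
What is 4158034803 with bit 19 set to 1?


4158034803 | (1 << 19) = 4158034803 | 524288 = 4158559091

4158559091


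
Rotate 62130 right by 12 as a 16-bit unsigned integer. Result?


Rotate 0b1111001010110010 right by 12 (16-bit) = 0b10101100101111 = 11055

11055


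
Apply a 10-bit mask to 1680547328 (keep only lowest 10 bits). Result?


1680547328 & 1023 = 512

512


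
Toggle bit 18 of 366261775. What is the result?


366261775 ^ (1 << 18) = 366261775 ^ 262144 = 365999631

365999631


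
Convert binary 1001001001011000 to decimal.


1001001001011000 in decimal = 37464

37464


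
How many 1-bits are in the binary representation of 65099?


0b1111111001001011 has 11 set bits

11


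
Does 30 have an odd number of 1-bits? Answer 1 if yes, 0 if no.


0b11110 has 4 ones => parity 0

0


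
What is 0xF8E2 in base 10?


F8E2 hex = 63714 decimal

63714


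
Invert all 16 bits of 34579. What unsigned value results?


34579 ^ 65535 = 30956

30956


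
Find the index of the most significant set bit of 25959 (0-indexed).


0b110010101100111. Highest set bit at position 14

14


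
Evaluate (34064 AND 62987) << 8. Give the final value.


Step 1: 34064 & 62987 = 33792
Step 2: 33792 << 8 = 8650752

8650752


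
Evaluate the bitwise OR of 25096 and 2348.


0b110001000001000 | 0b100100101100 = 0b110101100101100 = 27436

27436


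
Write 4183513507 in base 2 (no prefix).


4183513507 = 11111001010110110101100110100011 in binary

11111001010110110101100110100011


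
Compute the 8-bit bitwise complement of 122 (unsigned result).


~0b1111010 = 0b10000101 = 133 (8-bit unsigned)

133


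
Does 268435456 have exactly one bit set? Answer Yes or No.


0b10000000000000000000000000000. Only one bit set => Yes

Yes


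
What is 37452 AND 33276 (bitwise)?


0b1001001001001100 & 0b1000000111111100 = 0b1000000001001100 = 32844

32844


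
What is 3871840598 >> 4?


0b11100110110001111001100101010110 >> 4 = 0b1110011011000111100110010101 = 241990037

241990037


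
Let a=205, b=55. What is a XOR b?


205 ^ 55 = 250

250


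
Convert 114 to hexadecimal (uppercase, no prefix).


114 = 72 hex

72


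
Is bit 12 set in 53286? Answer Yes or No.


0b1101000000100110, bit 12 = 1. Yes

Yes


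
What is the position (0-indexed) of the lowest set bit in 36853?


0b1000111111110101. Lowest set bit at position 0

0


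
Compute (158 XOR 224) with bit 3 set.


Step 1: 158 ^ 224 = 126
Step 2: 126 | (1 << 3) = 126 | 8 = 126

126


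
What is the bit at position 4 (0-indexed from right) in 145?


0b10010001, position 4 = 1

1


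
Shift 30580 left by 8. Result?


0b111011101110100 << 8 = 0b11101110111010000000000 = 7828480

7828480


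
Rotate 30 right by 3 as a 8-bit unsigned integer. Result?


Rotate 0b11110 right by 3 (8-bit) = 0b11000011 = 195

195


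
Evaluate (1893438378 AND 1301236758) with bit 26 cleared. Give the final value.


Step 1: 1893438378 & 1301236758 = 1082851330
Step 2: 1082851330 & ~(1 << 26) = 1082851330

1082851330


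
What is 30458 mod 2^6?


30458 & 63 = 58

58


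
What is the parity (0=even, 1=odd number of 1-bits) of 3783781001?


0b11100001100001111110101010001001 has 16 ones => parity 0

0


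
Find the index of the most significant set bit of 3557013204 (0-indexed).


0b11010100000000111011011011010100. Highest set bit at position 31

31


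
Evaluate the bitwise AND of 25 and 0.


0b11001 & 0b0 = 0b0 = 0

0


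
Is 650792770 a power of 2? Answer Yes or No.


0b100110110010100100111101000010. Multiple bits set => No

No


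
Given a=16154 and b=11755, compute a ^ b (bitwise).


16154 ^ 11755 = 4849

4849


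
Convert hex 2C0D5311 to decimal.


2C0D5311 hex = 739070737 decimal

739070737


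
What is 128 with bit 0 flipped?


128 ^ (1 << 0) = 128 ^ 1 = 129

129


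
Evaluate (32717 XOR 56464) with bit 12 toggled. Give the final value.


Step 1: 32717 ^ 56464 = 41821
Step 2: 41821 ^ (1 << 12) = 41821 ^ 4096 = 45917

45917


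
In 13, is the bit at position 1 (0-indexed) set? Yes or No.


0b1101, bit 1 = 0. No

No


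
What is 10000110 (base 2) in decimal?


10000110 in decimal = 134

134


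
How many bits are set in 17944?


0b100011000011000 has 5 set bits

5


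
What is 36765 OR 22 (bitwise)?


0b1000111110011101 | 0b10110 = 0b1000111110011111 = 36767

36767


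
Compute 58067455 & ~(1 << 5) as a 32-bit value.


58067455 & ~(1 << 5) = 58067423

58067423


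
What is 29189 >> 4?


0b111001000000101 >> 4 = 0b11100100000 = 1824

1824


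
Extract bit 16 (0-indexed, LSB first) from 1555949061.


0b1011100101111011110011000000101, position 16 = 1

1


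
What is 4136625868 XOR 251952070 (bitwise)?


0b11110110100011111110011011001100 ^ 0b1111000001000111101111000110 = 0b11111001100010111001110100001010 = 4186676490

4186676490


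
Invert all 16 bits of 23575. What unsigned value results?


23575 ^ 65535 = 41960

41960


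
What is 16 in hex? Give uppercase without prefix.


16 = 10 hex

10


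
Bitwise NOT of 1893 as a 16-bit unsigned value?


~0b11101100101 = 0b1111100010011010 = 63642 (16-bit unsigned)

63642


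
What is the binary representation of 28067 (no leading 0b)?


28067 = 110110110100011 in binary

110110110100011


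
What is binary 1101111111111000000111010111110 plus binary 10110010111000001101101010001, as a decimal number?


1101111111111000000111010111110 + 10110010111000001101101010001 = 10000110010110000010101000001111 = 2253924879

2253924879


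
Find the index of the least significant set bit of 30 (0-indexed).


0b11110. Lowest set bit at position 1

1


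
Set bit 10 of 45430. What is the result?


45430 | (1 << 10) = 45430 | 1024 = 46454

46454


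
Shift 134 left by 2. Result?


0b10000110 << 2 = 0b1000011000 = 536

536


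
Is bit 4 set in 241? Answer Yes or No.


0b11110001, bit 4 = 1. Yes

Yes


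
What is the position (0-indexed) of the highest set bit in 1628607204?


0b1100001000100101001001011100100. Highest set bit at position 30

30


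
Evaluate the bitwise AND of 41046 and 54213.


0b1010000001010110 & 0b1101001111000101 = 0b1000000001000100 = 32836

32836


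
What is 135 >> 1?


0b10000111 >> 1 = 0b1000011 = 67

67


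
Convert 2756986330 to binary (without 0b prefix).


2756986330 = 10100100010101000100010111011010 in binary

10100100010101000100010111011010


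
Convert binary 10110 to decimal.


10110 in decimal = 22

22


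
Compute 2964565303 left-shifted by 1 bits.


0b10110000101100111010110100110111 << 1 = 0b101100001011001110101101001101110 = 5929130606

5929130606


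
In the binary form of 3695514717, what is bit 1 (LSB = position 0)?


0b11011100010001010001010001011101, position 1 = 0

0


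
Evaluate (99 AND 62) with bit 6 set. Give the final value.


Step 1: 99 & 62 = 34
Step 2: 34 | (1 << 6) = 34 | 64 = 98

98


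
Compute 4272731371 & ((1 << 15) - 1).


4272731371 & 32767 = 13547

13547


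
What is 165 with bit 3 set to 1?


165 | (1 << 3) = 165 | 8 = 173

173


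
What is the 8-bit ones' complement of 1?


1 ^ 255 = 254

254


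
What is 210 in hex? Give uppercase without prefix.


210 = D2 hex

D2


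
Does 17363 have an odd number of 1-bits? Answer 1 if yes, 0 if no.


0b100001111010011 has 8 ones => parity 0

0


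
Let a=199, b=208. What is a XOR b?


199 ^ 208 = 23

23


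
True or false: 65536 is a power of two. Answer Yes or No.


0b10000000000000000. Only one bit set => Yes

Yes


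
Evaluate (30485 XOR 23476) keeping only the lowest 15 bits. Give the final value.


Step 1: 30485 ^ 23476 = 11425
Step 2: 11425 & 32767 = 11425

11425


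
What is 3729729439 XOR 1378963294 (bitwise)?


0b11011110010011110010011110011111 ^ 0b1010010001100010100111101011110 = 0b10001100011111100110100011000001 = 2357094593

2357094593


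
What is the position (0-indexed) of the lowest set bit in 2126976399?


0b1111110110001110001010110001111. Lowest set bit at position 0

0


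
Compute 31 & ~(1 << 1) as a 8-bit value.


31 & ~(1 << 1) = 29

29


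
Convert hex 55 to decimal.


55 hex = 85 decimal

85


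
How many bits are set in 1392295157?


0b1010010111111001011110011110101 has 20 set bits

20


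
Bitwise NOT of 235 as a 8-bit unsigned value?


~0b11101011 = 0b10100 = 20 (8-bit unsigned)

20


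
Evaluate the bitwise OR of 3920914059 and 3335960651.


0b11101001101101000110011010001011 | 0b11000110110101101011100001001011 = 0b11101111111101101111111011001011 = 4025941707

4025941707


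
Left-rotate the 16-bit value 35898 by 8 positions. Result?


Rotate 0b1000110000111010 left by 8 (16-bit) = 0b11101010001100 = 14988

14988


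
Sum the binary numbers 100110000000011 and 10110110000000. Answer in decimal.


100110000000011 + 10110110000000 = 111100110000011 = 31107

31107


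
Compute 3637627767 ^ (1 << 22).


3637627767 ^ (1 << 22) = 3637627767 ^ 4194304 = 3633433463

3633433463


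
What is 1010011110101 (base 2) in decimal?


1010011110101 in decimal = 5365

5365


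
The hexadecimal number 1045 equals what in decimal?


1045 hex = 4165 decimal

4165


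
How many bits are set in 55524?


0b1101100011100100 has 8 set bits

8


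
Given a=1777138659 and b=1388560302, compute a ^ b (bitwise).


1777138659 ^ 1388560302 = 992953421

992953421


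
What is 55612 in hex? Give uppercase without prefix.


55612 = D93C hex

D93C


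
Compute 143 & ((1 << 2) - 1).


143 & 3 = 3

3


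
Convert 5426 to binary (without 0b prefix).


5426 = 1010100110010 in binary

1010100110010


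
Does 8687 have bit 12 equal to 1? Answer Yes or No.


0b10000111101111, bit 12 = 0. No

No


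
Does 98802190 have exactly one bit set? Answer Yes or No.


0b101111000111001101000001110. Multiple bits set => No

No


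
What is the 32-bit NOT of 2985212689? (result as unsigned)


~0b10110001111011101011101100010001 = 0b1001110000100010100010011101110 = 1309754606 (32-bit unsigned)

1309754606


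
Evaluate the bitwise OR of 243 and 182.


0b11110011 | 0b10110110 = 0b11110111 = 247

247


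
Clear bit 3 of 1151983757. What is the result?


1151983757 & ~(1 << 3) = 1151983749

1151983749


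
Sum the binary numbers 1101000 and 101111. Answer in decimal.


1101000 + 101111 = 10010111 = 151

151


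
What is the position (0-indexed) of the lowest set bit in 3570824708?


0b11010100110101100111011000000100. Lowest set bit at position 2

2


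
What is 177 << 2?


0b10110001 << 2 = 0b1011000100 = 708

708


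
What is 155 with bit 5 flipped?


155 ^ (1 << 5) = 155 ^ 32 = 187

187


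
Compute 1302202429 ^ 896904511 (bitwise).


0b1001101100111100000100000111101 ^ 0b110101011101011010110100111111 = 0b1111000111010111010010100000010 = 2028709122

2028709122


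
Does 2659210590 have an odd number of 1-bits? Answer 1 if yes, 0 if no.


0b10011110100000000101010101011110 has 15 ones => parity 1

1


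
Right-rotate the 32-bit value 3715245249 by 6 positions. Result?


Rotate 0b11011101011100100010010011000001 right by 6 (32-bit) = 0b111011101011100100010010011 = 125159571

125159571


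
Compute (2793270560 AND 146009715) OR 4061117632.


Step 1: 2793270560 & 146009715 = 3271712
Step 2: 3271712 | 4061117632 = 4064279776

4064279776


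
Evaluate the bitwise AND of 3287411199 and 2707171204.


0b11000011111100011110100111111111 & 0b10100001010111000010011110000100 = 0b10000001010100000010000110000100 = 2169512324

2169512324


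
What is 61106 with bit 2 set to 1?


61106 | (1 << 2) = 61106 | 4 = 61110

61110


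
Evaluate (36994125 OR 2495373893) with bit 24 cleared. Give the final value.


Step 1: 36994125 | 2495373893 = 2528935501
Step 2: 2528935501 & ~(1 << 24) = 2528935501

2528935501


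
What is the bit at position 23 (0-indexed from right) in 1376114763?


0b1010010000001011101100001001011, position 23 = 0

0


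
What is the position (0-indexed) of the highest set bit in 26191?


0b110011001001111. Highest set bit at position 14

14


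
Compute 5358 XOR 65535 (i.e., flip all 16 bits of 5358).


5358 ^ 65535 = 60177

60177


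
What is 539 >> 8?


0b1000011011 >> 8 = 0b10 = 2

2


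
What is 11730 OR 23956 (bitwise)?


0b10110111010010 | 0b101110110010100 = 0b111110111010110 = 32214

32214


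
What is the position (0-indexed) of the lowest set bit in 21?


0b10101. Lowest set bit at position 0

0


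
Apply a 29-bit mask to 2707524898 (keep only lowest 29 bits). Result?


2707524898 & 536870911 = 23170338

23170338


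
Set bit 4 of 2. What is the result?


2 | (1 << 4) = 2 | 16 = 18

18


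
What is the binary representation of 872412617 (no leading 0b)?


872412617 = 110011111111111111010111001001 in binary

110011111111111111010111001001


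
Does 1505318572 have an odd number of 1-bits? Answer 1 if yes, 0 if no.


0b1011001101110010101011010101100 has 17 ones => parity 1

1


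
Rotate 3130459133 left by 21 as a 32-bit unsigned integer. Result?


Rotate 0b10111010100101110000001111111101 left by 21 (32-bit) = 0b1111111101101110101001011100000 = 2142720736

2142720736


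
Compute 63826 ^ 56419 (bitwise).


0b1111100101010010 ^ 0b1101110001100011 = 0b10010100110001 = 9521

9521


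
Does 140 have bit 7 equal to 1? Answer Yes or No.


0b10001100, bit 7 = 1. Yes

Yes


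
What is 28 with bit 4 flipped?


28 ^ (1 << 4) = 28 ^ 16 = 12

12


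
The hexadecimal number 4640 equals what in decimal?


4640 hex = 17984 decimal

17984


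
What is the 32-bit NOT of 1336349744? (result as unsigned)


~0b1001111101001110001010000110000 = 0b10110000010110001110101111001111 = 2958617551 (32-bit unsigned)

2958617551


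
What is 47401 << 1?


0b1011100100101001 << 1 = 0b10111001001010010 = 94802

94802


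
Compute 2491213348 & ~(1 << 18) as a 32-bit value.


2491213348 & ~(1 << 18) = 2490951204

2490951204


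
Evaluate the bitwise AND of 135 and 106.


0b10000111 & 0b1101010 = 0b10 = 2

2


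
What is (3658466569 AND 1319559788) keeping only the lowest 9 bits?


Step 1: 3658466569 & 1319559788 = 1241956360
Step 2: 1241956360 & 511 = 8

8


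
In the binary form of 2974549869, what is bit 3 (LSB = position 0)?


0b10110001010011000000011101101101, position 3 = 1

1


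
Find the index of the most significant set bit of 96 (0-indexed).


0b1100000. Highest set bit at position 6

6


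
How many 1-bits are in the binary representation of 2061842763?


0b1111010111001010011100101001011 has 18 set bits

18


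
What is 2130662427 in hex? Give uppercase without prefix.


2130662427 = 7EFF541B hex

7EFF541B


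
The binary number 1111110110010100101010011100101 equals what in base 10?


1111110110010100101010011100101 in decimal = 2127189221

2127189221


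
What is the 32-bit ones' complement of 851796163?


851796163 ^ 4294967295 = 3443171132

3443171132


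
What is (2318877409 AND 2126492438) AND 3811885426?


Step 1: 2318877409 & 2126492438 = 171377152
Step 2: 171377152 & 3811885426 = 36962304

36962304


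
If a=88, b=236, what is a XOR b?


88 ^ 236 = 180

180


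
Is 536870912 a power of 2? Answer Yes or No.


0b100000000000000000000000000000. Only one bit set => Yes

Yes


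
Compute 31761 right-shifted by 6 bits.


0b111110000010001 >> 6 = 0b111110000 = 496

496


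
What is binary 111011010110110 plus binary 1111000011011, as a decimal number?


111011010110110 + 1111000011011 = 1001010011010001 = 38097

38097


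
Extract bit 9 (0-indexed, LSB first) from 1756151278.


0b1101000101011001011110111101110, position 9 = 0

0


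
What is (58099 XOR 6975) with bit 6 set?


Step 1: 58099 ^ 6975 = 63948
Step 2: 63948 | (1 << 6) = 63948 | 64 = 63948

63948


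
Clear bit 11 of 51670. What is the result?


51670 & ~(1 << 11) = 49622

49622


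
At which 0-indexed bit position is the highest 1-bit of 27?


0b11011. Highest set bit at position 4

4


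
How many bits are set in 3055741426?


0b10110110001000101110100111110010 has 17 set bits

17


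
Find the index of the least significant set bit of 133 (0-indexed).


0b10000101. Lowest set bit at position 0

0


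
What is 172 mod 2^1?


172 & 1 = 0

0


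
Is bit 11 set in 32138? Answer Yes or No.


0b111110110001010, bit 11 = 1. Yes

Yes


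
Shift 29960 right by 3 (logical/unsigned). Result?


0b111010100001000 >> 3 = 0b111010100001 = 3745

3745


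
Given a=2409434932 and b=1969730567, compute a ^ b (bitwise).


2409434932 ^ 1969730567 = 4210735923

4210735923


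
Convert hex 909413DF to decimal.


909413DF hex = 2425623519 decimal

2425623519


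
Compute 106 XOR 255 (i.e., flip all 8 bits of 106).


106 ^ 255 = 149

149


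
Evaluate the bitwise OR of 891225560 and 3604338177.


0b110101000111110000010111011000 | 0b11010110110101011101011000000001 = 0b11110111110111111101011111011001 = 4158642137

4158642137


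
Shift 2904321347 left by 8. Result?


0b10101101000111000110110101000011 << 8 = 0b1010110100011100011011010100001100000000 = 743506264832

743506264832


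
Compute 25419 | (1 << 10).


25419 | (1 << 10) = 25419 | 1024 = 26443

26443


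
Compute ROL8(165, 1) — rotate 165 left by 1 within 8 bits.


Rotate 0b10100101 left by 1 (8-bit) = 0b1001011 = 75

75


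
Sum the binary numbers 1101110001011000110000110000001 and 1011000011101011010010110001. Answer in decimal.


1101110001011000110000110000001 + 1011000011101011010010110001 = 1111001001110110001011000110010 = 2033915442

2033915442


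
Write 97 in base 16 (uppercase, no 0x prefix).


97 = 61 hex

61


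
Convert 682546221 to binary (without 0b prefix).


682546221 = 101000101011101101010000101101 in binary

101000101011101101010000101101


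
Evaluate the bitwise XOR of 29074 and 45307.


0b111000110010010 ^ 0b1011000011111011 = 0b1100000101101001 = 49513

49513


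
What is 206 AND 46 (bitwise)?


0b11001110 & 0b101110 = 0b1110 = 14

14


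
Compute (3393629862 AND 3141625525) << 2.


Step 1: 3393629862 & 3141625525 = 2319460004
Step 2: 2319460004 << 2 = 9277840016

9277840016


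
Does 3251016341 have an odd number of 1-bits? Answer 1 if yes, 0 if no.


0b11000001110001101001001010010101 has 14 ones => parity 0

0


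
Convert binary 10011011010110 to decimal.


10011011010110 in decimal = 9942

9942


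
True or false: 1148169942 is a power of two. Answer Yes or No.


0b1000100011011111010111011010110. Multiple bits set => No

No


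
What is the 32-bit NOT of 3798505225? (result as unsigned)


~0b11100010011010001001011100001001 = 0b11101100101110110100011110110 = 496462070 (32-bit unsigned)

496462070


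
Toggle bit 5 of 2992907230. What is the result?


2992907230 ^ (1 << 5) = 2992907230 ^ 32 = 2992907262

2992907262


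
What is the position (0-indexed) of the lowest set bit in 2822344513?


0b10101000001110011000111101000001. Lowest set bit at position 0

0


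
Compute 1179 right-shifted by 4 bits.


0b10010011011 >> 4 = 0b1001001 = 73

73


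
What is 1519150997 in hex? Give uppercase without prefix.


1519150997 = 5A8C6795 hex

5A8C6795


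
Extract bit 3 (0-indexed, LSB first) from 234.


0b11101010, position 3 = 1

1


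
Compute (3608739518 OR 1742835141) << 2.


Step 1: 3608739518 | 1742835141 = 4160356351
Step 2: 4160356351 << 2 = 16641425404

16641425404


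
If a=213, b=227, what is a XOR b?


213 ^ 227 = 54

54


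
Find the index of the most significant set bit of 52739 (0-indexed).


0b1100111000000011. Highest set bit at position 15

15


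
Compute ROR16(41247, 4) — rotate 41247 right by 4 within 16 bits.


Rotate 0b1010000100011111 right by 4 (16-bit) = 0b1111101000010001 = 64017

64017


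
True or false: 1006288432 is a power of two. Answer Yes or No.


0b111011111110101011111000110000. Multiple bits set => No

No


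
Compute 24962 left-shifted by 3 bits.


0b110000110000010 << 3 = 0b110000110000010000 = 199696

199696


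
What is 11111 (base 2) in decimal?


11111 in decimal = 31

31


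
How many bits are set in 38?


0b100110 has 3 set bits

3


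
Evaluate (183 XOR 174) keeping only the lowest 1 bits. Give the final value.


Step 1: 183 ^ 174 = 25
Step 2: 25 & 1 = 1

1


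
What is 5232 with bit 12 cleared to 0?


5232 & ~(1 << 12) = 1136

1136


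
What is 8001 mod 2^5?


8001 & 31 = 1

1


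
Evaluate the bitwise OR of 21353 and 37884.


0b101001101101001 | 0b1001001111111100 = 0b1101001111111101 = 54269

54269


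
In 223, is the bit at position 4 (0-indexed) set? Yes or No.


0b11011111, bit 4 = 1. Yes

Yes


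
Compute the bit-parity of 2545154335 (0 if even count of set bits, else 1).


0b10010111101100111111100100011111 has 21 ones => parity 1

1


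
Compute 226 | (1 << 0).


226 | (1 << 0) = 226 | 1 = 227

227


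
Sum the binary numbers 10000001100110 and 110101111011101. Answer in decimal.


10000001100110 + 110101111011101 = 1000110001000011 = 35907

35907


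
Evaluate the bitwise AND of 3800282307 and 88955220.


0b11100010100000111011010011000011 & 0b101010011010101100101010100 = 0b10001000001000000 = 69696

69696


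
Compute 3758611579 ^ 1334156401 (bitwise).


0b11100000000001111101110001111011 ^ 0b1001111100001011001110001110001 = 0b10101111100000100100000000001010 = 2944548874

2944548874


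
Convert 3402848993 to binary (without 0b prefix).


3402848993 = 11001010110100110101101011100001 in binary

11001010110100110101101011100001


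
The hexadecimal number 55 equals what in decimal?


55 hex = 85 decimal

85


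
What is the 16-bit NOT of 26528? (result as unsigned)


~0b110011110100000 = 0b1001100001011111 = 39007 (16-bit unsigned)

39007


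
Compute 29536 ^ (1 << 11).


29536 ^ (1 << 11) = 29536 ^ 2048 = 31584

31584


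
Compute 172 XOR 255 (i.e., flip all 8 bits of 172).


172 ^ 255 = 83

83


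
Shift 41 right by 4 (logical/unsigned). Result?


0b101001 >> 4 = 0b10 = 2

2


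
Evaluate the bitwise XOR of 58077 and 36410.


0b1110001011011101 ^ 0b1000111000111010 = 0b110110011100111 = 27879

27879


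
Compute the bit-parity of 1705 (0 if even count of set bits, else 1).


0b11010101001 has 6 ones => parity 0

0


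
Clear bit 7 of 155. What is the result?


155 & ~(1 << 7) = 27

27


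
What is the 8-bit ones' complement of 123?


123 ^ 255 = 132

132


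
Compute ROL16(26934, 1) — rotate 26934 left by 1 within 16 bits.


Rotate 0b110100100110110 left by 1 (16-bit) = 0b1101001001101100 = 53868

53868


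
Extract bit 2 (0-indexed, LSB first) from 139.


0b10001011, position 2 = 0

0


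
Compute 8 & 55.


0b1000 & 0b110111 = 0b0 = 0

0


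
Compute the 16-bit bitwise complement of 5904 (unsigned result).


~0b1011100010000 = 0b1110100011101111 = 59631 (16-bit unsigned)

59631


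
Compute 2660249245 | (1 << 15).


2660249245 | (1 << 15) = 2660249245 | 32768 = 2660282013

2660282013


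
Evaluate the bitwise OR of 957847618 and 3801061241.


0b111001000101111001100001000010 | 0b11100010100011111001011101111001 = 0b11111011100111111001111101111011 = 4221542267

4221542267


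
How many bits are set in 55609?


0b1101100100111001 has 9 set bits

9


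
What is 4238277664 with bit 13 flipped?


4238277664 ^ (1 << 13) = 4238277664 ^ 8192 = 4238269472

4238269472


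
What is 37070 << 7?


0b1001000011001110 << 7 = 0b10010000110011100000000 = 4744960

4744960


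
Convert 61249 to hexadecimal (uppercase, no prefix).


61249 = EF41 hex

EF41


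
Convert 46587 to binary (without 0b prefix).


46587 = 1011010111111011 in binary

1011010111111011


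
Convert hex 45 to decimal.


45 hex = 69 decimal

69


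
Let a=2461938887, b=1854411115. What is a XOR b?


2461938887 ^ 1854411115 = 4231407020

4231407020


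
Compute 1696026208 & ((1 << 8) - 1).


1696026208 & 255 = 96

96


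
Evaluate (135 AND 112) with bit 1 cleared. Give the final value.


Step 1: 135 & 112 = 0
Step 2: 0 & ~(1 << 1) = 0

0


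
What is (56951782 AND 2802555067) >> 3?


Step 1: 56951782 & 2802555067 = 50397346
Step 2: 50397346 >> 3 = 6299668

6299668


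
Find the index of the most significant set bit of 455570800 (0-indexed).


0b11011001001110111010101110000. Highest set bit at position 28

28


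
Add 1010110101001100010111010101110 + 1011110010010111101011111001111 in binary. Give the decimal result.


1010110101001100010111010101110 + 1011110010010111101011111001111 = 10110100111100100000011001111101 = 3035760253

3035760253


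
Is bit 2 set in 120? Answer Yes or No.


0b1111000, bit 2 = 0. No

No


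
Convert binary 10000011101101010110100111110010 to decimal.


10000011101101010110100111110010 in decimal = 2209704434

2209704434


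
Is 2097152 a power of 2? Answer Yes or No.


0b1000000000000000000000. Only one bit set => Yes

Yes


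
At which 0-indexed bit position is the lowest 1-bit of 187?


0b10111011. Lowest set bit at position 0

0


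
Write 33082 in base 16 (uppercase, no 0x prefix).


33082 = 813A hex

813A


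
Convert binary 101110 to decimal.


101110 in decimal = 46

46


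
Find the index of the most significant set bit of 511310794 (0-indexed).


0b11110011110011111101111001010. Highest set bit at position 28

28


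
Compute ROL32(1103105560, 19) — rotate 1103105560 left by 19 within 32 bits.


Rotate 0b1000001110000000000111000011000 left by 19 (32-bit) = 0b1110000110000100000111000000000 = 1891765760

1891765760


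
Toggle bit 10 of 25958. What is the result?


25958 ^ (1 << 10) = 25958 ^ 1024 = 24934

24934


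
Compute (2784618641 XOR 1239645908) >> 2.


Step 1: 2784618641 ^ 1239645908 = 3961165381
Step 2: 3961165381 >> 2 = 990291345

990291345


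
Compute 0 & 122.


0b0 & 0b1111010 = 0b0 = 0

0


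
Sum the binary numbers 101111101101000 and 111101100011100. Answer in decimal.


101111101101000 + 111101100011100 = 1101101010000100 = 55940

55940


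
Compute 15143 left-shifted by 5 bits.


0b11101100100111 << 5 = 0b1110110010011100000 = 484576

484576


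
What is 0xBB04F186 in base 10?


BB04F186 hex = 3137663366 decimal

3137663366


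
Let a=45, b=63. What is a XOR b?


45 ^ 63 = 18

18


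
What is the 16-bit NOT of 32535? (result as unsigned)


~0b111111100010111 = 0b1000000011101000 = 33000 (16-bit unsigned)

33000


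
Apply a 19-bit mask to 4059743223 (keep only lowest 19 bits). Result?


4059743223 & 524287 = 181239

181239


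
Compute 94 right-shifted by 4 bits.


0b1011110 >> 4 = 0b101 = 5

5


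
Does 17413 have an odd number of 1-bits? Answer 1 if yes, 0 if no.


0b100010000000101 has 4 ones => parity 0

0


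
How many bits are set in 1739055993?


0b1100111101001111110001101111001 has 20 set bits

20


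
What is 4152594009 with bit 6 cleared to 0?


4152594009 & ~(1 << 6) = 4152593945

4152593945


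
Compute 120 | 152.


0b1111000 | 0b10011000 = 0b11111000 = 248

248


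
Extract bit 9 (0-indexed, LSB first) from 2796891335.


0b10100110101101010010110011000111, position 9 = 0

0


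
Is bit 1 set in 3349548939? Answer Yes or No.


0b11000111101001100000111110001011, bit 1 = 1. Yes

Yes


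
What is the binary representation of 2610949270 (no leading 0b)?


2610949270 = 10011011100111111110110010010110 in binary

10011011100111111110110010010110


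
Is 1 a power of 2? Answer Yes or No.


0b1. Only one bit set => Yes

Yes


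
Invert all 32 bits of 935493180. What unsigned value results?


935493180 ^ 4294967295 = 3359474115

3359474115


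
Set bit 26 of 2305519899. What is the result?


2305519899 | (1 << 26) = 2305519899 | 67108864 = 2372628763

2372628763


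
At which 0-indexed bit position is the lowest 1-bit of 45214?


0b1011000010011110. Lowest set bit at position 1

1


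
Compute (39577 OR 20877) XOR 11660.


Step 1: 39577 | 20877 = 56221
Step 2: 56221 ^ 11660 = 62993

62993


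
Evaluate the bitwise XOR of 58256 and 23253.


0b1110001110010000 ^ 0b101101011010101 = 0b1011100101000101 = 47429

47429


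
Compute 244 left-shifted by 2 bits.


0b11110100 << 2 = 0b1111010000 = 976

976


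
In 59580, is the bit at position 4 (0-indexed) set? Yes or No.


0b1110100010111100, bit 4 = 1. Yes

Yes


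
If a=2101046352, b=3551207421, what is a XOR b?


2101046352 ^ 3551207421 = 2928702381

2928702381


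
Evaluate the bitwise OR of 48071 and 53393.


0b1011101111000111 | 0b1101000010010001 = 0b1111101111010111 = 64471

64471


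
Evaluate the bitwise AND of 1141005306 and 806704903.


0b1000100000000100101101111111010 & 0b110000000101010101011100000111 = 0b101001100000010 = 21250

21250


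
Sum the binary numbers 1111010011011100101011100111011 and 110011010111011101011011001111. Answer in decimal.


1111010011011100101011100111011 + 110011010111011101011011001111 = 10101101110011000010111000001010 = 2915839498

2915839498


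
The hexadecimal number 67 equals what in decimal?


67 hex = 103 decimal

103


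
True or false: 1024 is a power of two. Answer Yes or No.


0b10000000000. Only one bit set => Yes

Yes


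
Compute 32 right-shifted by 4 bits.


0b100000 >> 4 = 0b10 = 2

2


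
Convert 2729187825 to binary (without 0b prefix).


2729187825 = 10100010101011000001100111110001 in binary

10100010101011000001100111110001


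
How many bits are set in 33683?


0b1000001110010011 has 7 set bits

7


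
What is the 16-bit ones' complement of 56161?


56161 ^ 65535 = 9374

9374


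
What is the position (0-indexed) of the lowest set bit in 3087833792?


0b10111000000011001001101011000000. Lowest set bit at position 6

6


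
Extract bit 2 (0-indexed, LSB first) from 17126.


0b100001011100110, position 2 = 1

1


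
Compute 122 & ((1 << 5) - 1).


122 & 31 = 26

26


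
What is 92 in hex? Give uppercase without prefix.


92 = 5C hex

5C


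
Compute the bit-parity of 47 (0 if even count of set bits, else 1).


0b101111 has 5 ones => parity 1

1


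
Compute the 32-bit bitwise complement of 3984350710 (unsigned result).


~0b11101101011111000101110111110110 = 0b10010100000111010001000001001 = 310616585 (32-bit unsigned)

310616585


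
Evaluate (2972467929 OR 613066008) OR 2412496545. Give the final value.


Step 1: 2972467929 | 613066008 = 3048138713
Step 2: 3048138713 | 2412496545 = 3220170745

3220170745


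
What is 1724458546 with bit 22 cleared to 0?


1724458546 & ~(1 << 22) = 1720264242

1720264242


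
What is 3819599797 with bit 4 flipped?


3819599797 ^ (1 << 4) = 3819599797 ^ 16 = 3819599781

3819599781


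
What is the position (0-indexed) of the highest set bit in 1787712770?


0b1101010100011100101010100000010. Highest set bit at position 30

30


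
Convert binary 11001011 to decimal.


11001011 in decimal = 203

203


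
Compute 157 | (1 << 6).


157 | (1 << 6) = 157 | 64 = 221

221


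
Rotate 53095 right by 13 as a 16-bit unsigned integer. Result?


Rotate 0b1100111101100111 right by 13 (16-bit) = 0b111101100111110 = 31550

31550


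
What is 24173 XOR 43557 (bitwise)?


0b101111001101101 ^ 0b1010101000100101 = 0b1111010001001000 = 62536

62536


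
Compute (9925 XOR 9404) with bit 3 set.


Step 1: 9925 ^ 9404 = 633
Step 2: 633 | (1 << 3) = 633 | 8 = 633

633


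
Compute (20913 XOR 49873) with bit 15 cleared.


Step 1: 20913 ^ 49873 = 37728
Step 2: 37728 & ~(1 << 15) = 4960

4960


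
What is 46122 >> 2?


0b1011010000101010 >> 2 = 0b10110100001010 = 11530

11530


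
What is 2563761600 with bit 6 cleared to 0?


2563761600 & ~(1 << 6) = 2563761536

2563761536


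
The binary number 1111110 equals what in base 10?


1111110 in decimal = 126

126


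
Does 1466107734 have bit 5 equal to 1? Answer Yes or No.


0b1010111011000110000011101010110, bit 5 = 0. No

No


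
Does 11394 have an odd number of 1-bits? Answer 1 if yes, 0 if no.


0b10110010000010 has 5 ones => parity 1

1


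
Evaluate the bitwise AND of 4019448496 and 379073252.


0b11101111100100111110101010110000 & 0b10110100110000011001011100100 = 0b110100100000010001010100000 = 110109344

110109344


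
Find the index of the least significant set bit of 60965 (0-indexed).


0b1110111000100101. Lowest set bit at position 0

0


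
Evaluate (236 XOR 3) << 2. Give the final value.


Step 1: 236 ^ 3 = 239
Step 2: 239 << 2 = 956

956


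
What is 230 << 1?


0b11100110 << 1 = 0b111001100 = 460

460


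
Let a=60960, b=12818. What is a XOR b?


60960 ^ 12818 = 56370

56370


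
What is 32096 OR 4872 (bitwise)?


0b111110101100000 | 0b1001100001000 = 0b111111101101000 = 32616

32616


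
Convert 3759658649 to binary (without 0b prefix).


3759658649 = 11100000000101111101011010011001 in binary

11100000000101111101011010011001


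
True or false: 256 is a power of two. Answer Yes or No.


0b100000000. Only one bit set => Yes

Yes


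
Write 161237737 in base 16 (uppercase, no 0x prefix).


161237737 = 99C4AE9 hex

99C4AE9


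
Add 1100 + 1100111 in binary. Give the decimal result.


1100 + 1100111 = 1110011 = 115

115


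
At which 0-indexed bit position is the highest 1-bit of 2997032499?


0b10110010101000110001011000110011. Highest set bit at position 31

31


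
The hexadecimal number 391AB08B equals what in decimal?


391AB08B hex = 958050443 decimal

958050443


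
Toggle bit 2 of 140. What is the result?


140 ^ (1 << 2) = 140 ^ 4 = 136

136


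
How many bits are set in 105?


0b1101001 has 4 set bits

4


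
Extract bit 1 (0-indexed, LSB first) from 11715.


0b10110111000011, position 1 = 1

1


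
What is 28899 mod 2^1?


28899 & 1 = 1

1


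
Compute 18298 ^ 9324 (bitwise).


0b100011101111010 ^ 0b10010001101100 = 0b110001100010110 = 25366

25366


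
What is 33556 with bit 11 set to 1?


33556 | (1 << 11) = 33556 | 2048 = 35604

35604


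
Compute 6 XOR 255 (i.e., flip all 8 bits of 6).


6 ^ 255 = 249

249


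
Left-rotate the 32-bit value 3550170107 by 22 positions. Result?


Rotate 0b11010011100110110100101111111011 left by 22 (32-bit) = 0b11111110111101001110011011010010 = 4277462738

4277462738


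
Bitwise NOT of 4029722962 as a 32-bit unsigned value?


~0b11110000001100001011000101010010 = 0b1111110011110100111010101101 = 265244333 (32-bit unsigned)

265244333


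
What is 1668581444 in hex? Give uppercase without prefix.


1668581444 = 63748844 hex

63748844


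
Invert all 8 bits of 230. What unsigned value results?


230 ^ 255 = 25

25


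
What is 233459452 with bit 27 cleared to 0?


233459452 & ~(1 << 27) = 99241724

99241724


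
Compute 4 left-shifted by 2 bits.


0b100 << 2 = 0b10000 = 16

16


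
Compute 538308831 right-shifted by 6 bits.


0b100000000101011111000011011111 >> 6 = 0b100000000101011111000011 = 8411075

8411075


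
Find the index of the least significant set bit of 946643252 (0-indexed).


0b111000011011001010000100110100. Lowest set bit at position 2

2


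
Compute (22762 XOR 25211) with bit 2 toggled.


Step 1: 22762 ^ 25211 = 14993
Step 2: 14993 ^ (1 << 2) = 14993 ^ 4 = 14997

14997


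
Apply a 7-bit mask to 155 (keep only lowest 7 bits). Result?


155 & 127 = 27

27


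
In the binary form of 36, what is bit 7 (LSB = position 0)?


0b100100, position 7 = 0

0


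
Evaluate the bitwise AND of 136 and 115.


0b10001000 & 0b1110011 = 0b0 = 0

0


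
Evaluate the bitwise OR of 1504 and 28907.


0b10111100000 | 0b111000011101011 = 0b111010111101011 = 30187

30187


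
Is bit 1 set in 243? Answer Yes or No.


0b11110011, bit 1 = 1. Yes

Yes


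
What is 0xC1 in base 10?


C1 hex = 193 decimal

193


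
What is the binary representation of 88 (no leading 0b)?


88 = 1011000 in binary

1011000


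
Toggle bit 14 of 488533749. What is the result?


488533749 ^ (1 << 14) = 488533749 ^ 16384 = 488517365

488517365


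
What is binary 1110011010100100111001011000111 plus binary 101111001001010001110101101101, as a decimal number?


1110011010100100111001011000111 + 101111001001010001110101101101 = 10100010011101111001000000110100 = 2725744692

2725744692


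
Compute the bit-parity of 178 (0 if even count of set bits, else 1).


0b10110010 has 4 ones => parity 0

0


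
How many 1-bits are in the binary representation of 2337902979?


0b10001011010110011001000110000011 has 14 set bits

14


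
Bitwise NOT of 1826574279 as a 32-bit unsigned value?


~0b1101100110111110100111111000111 = 0b10010011001000001011000000111000 = 2468393016 (32-bit unsigned)

2468393016


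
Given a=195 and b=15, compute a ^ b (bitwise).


195 ^ 15 = 204

204


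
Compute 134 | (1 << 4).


134 | (1 << 4) = 134 | 16 = 150

150


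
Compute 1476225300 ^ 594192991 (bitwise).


0b1010111111111010110100100010100 ^ 0b100011011010101010101001011111 = 0b1110100100101111100001101001011 = 1956102987

1956102987


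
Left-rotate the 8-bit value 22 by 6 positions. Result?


Rotate 0b10110 left by 6 (8-bit) = 0b10000101 = 133

133


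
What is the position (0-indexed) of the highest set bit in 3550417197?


0b11010011100111110001000100101101. Highest set bit at position 31

31


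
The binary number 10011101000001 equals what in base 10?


10011101000001 in decimal = 10049

10049


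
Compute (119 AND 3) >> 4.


Step 1: 119 & 3 = 3
Step 2: 3 >> 4 = 0

0


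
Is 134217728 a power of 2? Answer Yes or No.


0b1000000000000000000000000000. Only one bit set => Yes

Yes


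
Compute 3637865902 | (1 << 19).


3637865902 | (1 << 19) = 3637865902 | 524288 = 3638390190

3638390190


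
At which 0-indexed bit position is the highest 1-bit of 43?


0b101011. Highest set bit at position 5

5
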